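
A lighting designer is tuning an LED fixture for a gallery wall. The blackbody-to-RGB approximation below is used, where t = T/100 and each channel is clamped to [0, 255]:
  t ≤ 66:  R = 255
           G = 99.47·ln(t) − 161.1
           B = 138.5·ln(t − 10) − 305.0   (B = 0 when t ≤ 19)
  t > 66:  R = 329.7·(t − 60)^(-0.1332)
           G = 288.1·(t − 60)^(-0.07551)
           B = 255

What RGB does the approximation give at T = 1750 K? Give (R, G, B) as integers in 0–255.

t = 1750/100 = 17.5; the t ≤ 66 branch applies.
R = 255 by definition for t ≤ 66.
G = 99.47·ln 17.5 − 161.1 = 99.47·2.8622 − 161.1 = 123.603.
t = 17.5 ≤ 19, so B = 0.
Rounded: (255, 124, 0).

(255, 124, 0)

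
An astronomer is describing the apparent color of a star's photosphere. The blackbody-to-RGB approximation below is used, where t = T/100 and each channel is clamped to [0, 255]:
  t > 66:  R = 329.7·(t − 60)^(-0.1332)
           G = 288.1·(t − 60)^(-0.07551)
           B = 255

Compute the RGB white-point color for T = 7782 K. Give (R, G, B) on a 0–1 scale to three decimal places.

(0.881, 0.909, 1.000)

t = 7782/100 = 77.82; the t > 66 branch applies.
R = 329.7·(77.82 − 60)^(-0.1332) = 329.7·17.82^(-0.1332) = 329.7·0.68136 = 224.646.
G = 288.1·(77.82 − 60)^(-0.07551) = 288.1·17.82^(-0.07551) = 288.1·0.80453 = 231.786.
B = 255 by definition for t > 66.
Dividing each by 255: (0.8810, 0.9090, 1.0000) → (0.881, 0.909, 1.000).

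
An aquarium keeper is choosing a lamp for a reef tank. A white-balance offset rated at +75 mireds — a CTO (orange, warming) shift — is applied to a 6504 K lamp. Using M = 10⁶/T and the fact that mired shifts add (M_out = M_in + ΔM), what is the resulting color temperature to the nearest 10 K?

4370 K

M_in = 10⁶/6504 = 153.75 mireds.
M_out = 153.75 + (+75) = 228.75 mireds.
T_out = 10⁶/228.75 = 4371.6 K → 4370 K.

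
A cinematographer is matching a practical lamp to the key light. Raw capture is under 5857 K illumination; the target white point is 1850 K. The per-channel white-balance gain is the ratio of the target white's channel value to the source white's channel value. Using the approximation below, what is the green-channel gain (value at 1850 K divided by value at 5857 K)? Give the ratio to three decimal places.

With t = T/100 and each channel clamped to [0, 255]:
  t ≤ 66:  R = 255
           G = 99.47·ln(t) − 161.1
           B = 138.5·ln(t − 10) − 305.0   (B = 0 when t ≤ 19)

0.530

At 5857 K (t = 58.57):
  G = 99.47·ln 58.57 − 161.1 = 99.47·4.0702 − 161.1 = 243.765.
At 1850 K (t = 18.5):
  G = 99.47·ln 18.5 − 161.1 = 99.47·2.9178 − 161.1 = 129.131.
Gain = 129.131 / 243.765 = 0.5297 → 0.530.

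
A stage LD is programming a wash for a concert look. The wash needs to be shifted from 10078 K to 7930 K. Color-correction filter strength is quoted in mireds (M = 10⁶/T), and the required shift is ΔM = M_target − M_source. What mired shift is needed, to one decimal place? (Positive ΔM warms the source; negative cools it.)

M_source = 10⁶/10078 = 99.226; M_target = 10⁶/7930 = 126.103.
ΔM = 126.103 − 99.226 = 26.877 → +26.9 mireds, a warming shift.

+26.9 mireds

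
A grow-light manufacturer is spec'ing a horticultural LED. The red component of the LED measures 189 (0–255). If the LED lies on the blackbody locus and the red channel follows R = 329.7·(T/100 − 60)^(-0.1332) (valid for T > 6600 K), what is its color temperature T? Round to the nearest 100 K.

12500 K

(t − 60)^(-0.1332) = 189/329.7 = 0.57325.
t − 60 = 0.57325^(1/-0.1332) = 0.57325^(-7.508) = 65.199, so t = 125.199.
T = 100·t = 12520 K → 12500 K to the nearest 100 K.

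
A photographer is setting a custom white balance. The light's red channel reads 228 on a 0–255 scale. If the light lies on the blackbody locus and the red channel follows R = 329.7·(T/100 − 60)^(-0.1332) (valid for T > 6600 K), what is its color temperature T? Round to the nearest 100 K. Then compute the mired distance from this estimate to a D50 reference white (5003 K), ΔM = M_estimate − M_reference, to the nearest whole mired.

-68 mireds

(t − 60)^(-0.1332) = 228/329.7 = 0.69154.
t − 60 = 0.69154^(1/-0.1332) = 0.69154^(-7.508) = 15.943, so t = 75.943.
T = 100·t = 7594 K → 7600 K to the nearest 100 K.
M_estimate = 10⁶/7600 = 131.58; M_reference = 10⁶/5003 = 199.88.
ΔM = 131.58 − 199.88 = -68.30 → -68 mireds.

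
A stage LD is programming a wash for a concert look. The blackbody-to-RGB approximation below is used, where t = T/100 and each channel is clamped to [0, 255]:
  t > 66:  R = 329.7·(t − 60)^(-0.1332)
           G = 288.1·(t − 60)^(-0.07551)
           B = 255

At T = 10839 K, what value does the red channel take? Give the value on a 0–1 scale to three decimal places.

0.771

t = 10839/100 = 108.39; the t > 66 branch applies.
R = 329.7·(108.39 − 60)^(-0.1332) = 329.7·48.39^(-0.1332) = 329.7·0.59647 = 196.657.
On a 0–1 scale: 196.657/255 = 0.7712 → 0.771.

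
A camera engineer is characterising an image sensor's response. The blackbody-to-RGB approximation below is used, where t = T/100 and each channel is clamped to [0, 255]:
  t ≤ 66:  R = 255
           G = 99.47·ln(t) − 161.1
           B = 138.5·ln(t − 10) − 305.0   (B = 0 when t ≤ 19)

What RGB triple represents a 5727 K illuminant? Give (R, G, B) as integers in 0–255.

(255, 242, 229)

t = 5727/100 = 57.27; the t ≤ 66 branch applies.
R = 255 by definition for t ≤ 66.
G = 99.47·ln 57.27 − 161.1 = 99.47·4.0478 − 161.1 = 241.532.
B = 138.5·ln(57.27 − 10) − 305.0 = 138.5·ln 47.27 − 305.0 = 138.5·3.8559 − 305.0 = 229.039.
Rounded: (255, 242, 229).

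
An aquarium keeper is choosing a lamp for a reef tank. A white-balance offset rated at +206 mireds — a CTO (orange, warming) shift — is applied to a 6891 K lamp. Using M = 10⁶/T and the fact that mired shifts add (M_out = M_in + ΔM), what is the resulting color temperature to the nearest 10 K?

M_in = 10⁶/6891 = 145.12 mireds.
M_out = 145.12 + (+206) = 351.12 mireds.
T_out = 10⁶/351.12 = 2848.1 K → 2850 K.

2850 K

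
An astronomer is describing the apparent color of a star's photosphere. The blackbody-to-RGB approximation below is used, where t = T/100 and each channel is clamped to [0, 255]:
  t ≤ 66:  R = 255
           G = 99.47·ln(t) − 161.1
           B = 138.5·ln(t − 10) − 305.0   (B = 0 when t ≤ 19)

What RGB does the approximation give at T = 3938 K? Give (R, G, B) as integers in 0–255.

t = 3938/100 = 39.38; the t ≤ 66 branch applies.
R = 255 by definition for t ≤ 66.
G = 99.47·ln 39.38 − 161.1 = 99.47·3.6733 − 161.1 = 204.279.
B = 138.5·ln(39.38 − 10) − 305.0 = 138.5·ln 29.38 − 305.0 = 138.5·3.3803 − 305.0 = 163.174.
Rounded: (255, 204, 163).

(255, 204, 163)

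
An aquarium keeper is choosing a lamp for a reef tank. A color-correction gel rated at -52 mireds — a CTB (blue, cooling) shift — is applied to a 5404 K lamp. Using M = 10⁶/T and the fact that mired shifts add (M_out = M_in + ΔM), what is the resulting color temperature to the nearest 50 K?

M_in = 10⁶/5404 = 185.05 mireds.
M_out = 185.05 + (-52) = 133.05 mireds.
T_out = 10⁶/133.05 = 7516.1 K → 7500 K.

7500 K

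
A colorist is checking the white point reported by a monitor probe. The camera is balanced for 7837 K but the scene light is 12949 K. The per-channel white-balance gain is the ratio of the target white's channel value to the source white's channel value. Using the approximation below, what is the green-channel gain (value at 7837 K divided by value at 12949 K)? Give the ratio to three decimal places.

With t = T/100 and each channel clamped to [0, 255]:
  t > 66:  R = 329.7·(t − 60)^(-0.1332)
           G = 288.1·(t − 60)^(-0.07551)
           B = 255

1.106

At 12949 K (t = 129.49):
  G = 288.1·(129.49 − 60)^(-0.07551) = 288.1·69.49^(-0.07551) = 288.1·0.72597 = 209.151.
At 7837 K (t = 78.37):
  G = 288.1·(78.37 − 60)^(-0.07551) = 288.1·18.37^(-0.07551) = 288.1·0.80269 = 231.255.
Gain = 231.255 / 209.151 = 1.1057 → 1.106.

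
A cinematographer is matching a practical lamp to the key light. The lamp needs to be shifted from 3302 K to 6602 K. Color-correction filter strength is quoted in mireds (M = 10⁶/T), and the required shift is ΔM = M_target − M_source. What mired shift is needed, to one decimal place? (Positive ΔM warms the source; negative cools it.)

M_source = 10⁶/3302 = 302.847; M_target = 10⁶/6602 = 151.469.
ΔM = 151.469 − 302.847 = -151.378 → -151.4 mireds, a cooling shift.

-151.4 mireds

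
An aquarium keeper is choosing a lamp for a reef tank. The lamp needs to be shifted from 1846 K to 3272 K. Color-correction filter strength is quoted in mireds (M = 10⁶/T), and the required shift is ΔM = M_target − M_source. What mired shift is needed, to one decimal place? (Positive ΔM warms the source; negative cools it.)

-236.1 mireds

M_source = 10⁶/1846 = 541.712; M_target = 10⁶/3272 = 305.623.
ΔM = 305.623 − 541.712 = -236.088 → -236.1 mireds, a cooling shift.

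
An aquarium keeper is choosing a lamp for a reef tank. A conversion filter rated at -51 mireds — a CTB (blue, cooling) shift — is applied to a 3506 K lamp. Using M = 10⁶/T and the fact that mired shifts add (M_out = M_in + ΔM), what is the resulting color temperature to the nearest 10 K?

M_in = 10⁶/3506 = 285.23 mireds.
M_out = 285.23 + (-51) = 234.23 mireds.
T_out = 10⁶/234.23 = 4269.4 K → 4270 K.

4270 K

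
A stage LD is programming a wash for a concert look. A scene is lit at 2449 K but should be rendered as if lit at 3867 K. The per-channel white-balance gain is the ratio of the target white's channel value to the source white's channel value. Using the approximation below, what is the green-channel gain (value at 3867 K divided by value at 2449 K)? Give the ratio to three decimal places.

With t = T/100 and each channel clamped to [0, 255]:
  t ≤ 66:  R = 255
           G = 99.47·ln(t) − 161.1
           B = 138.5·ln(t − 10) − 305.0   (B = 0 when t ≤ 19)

At 2449 K (t = 24.49):
  G = 99.47·ln 24.49 − 161.1 = 99.47·3.1983 − 161.1 = 157.031.
At 3867 K (t = 38.67):
  G = 99.47·ln 38.67 − 161.1 = 99.47·3.6551 − 161.1 = 202.469.
Gain = 202.469 / 157.031 = 1.2894 → 1.289.

1.289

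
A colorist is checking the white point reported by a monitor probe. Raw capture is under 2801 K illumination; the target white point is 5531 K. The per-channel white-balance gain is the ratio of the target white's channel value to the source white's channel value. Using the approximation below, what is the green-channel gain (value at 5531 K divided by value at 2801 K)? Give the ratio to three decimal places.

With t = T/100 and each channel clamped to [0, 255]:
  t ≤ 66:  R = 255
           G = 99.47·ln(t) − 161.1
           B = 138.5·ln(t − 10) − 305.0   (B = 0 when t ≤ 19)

1.397

At 2801 K (t = 28.01):
  G = 99.47·ln 28.01 − 161.1 = 99.47·3.3326 − 161.1 = 170.390.
At 5531 K (t = 55.31):
  G = 99.47·ln 55.31 − 161.1 = 99.47·4.0130 − 161.1 = 238.069.
Gain = 238.069 / 170.390 = 1.3972 → 1.397.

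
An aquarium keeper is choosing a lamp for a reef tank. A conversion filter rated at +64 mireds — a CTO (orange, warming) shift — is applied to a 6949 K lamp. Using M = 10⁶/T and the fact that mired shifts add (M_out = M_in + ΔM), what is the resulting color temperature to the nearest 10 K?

4810 K

M_in = 10⁶/6949 = 143.91 mireds.
M_out = 143.91 + (+64) = 207.91 mireds.
T_out = 10⁶/207.91 = 4809.9 K → 4810 K.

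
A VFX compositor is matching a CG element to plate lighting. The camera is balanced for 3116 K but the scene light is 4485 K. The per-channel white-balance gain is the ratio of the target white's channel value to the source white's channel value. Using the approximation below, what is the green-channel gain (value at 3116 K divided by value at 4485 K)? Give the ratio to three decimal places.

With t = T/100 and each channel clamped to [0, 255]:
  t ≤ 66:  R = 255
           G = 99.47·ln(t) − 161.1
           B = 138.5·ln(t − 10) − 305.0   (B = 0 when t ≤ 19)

At 4485 K (t = 44.85):
  G = 99.47·ln 44.85 − 161.1 = 99.47·3.8033 − 161.1 = 217.217.
At 3116 K (t = 31.16):
  G = 99.47·ln 31.16 − 161.1 = 99.47·3.4391 − 161.1 = 180.991.
Gain = 180.991 / 217.217 = 0.8332 → 0.833.

0.833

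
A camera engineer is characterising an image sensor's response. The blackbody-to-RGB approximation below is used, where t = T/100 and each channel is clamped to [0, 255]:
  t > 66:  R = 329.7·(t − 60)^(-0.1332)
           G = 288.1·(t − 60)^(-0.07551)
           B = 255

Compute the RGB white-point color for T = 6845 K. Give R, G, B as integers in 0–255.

t = 6845/100 = 68.45; the t > 66 branch applies.
R = 329.7·(68.45 − 60)^(-0.1332) = 329.7·8.45^(-0.1332) = 329.7·0.75256 = 248.120.
G = 288.1·(68.45 − 60)^(-0.07551) = 288.1·8.45^(-0.07551) = 288.1·0.85116 = 245.220.
B = 255 by definition for t > 66.
Rounded: (248, 245, 255).

R=248, G=245, B=255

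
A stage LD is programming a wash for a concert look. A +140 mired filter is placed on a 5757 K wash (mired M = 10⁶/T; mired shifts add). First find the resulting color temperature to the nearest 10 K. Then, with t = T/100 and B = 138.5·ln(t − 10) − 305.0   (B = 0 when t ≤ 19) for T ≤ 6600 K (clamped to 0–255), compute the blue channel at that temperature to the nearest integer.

M_in = 10⁶/5757 = 173.70; M_out = 173.70 + (+140) = 313.70.
T_out = 10⁶/313.70 = 3187.7 K → 3190 K; t = 31.9.
B = 138.5·ln(31.9 − 10) − 305.0 = 138.5·ln 21.9 − 305.0 = 138.5·3.0865 − 305.0 = 122.478.
Rounded: 122.

122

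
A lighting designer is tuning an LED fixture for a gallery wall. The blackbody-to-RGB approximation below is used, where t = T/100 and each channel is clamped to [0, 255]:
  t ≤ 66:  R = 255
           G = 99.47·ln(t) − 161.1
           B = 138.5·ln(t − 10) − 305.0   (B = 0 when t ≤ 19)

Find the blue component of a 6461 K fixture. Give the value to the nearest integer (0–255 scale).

249

t = 6461/100 = 64.61; the t ≤ 66 branch applies.
B = 138.5·ln(64.61 − 10) − 305.0 = 138.5·ln 54.61 − 305.0 = 138.5·4.0002 − 305.0 = 249.030.
Rounded: 249.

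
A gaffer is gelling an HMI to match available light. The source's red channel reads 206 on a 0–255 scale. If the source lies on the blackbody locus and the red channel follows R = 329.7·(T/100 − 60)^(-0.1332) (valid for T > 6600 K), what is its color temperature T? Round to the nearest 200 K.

(t − 60)^(-0.1332) = 206/329.7 = 0.62481.
t − 60 = 0.62481^(1/-0.1332) = 0.62481^(-7.508) = 34.152, so t = 94.152.
T = 100·t = 9415 K → 9400 K to the nearest 200 K.

9400 K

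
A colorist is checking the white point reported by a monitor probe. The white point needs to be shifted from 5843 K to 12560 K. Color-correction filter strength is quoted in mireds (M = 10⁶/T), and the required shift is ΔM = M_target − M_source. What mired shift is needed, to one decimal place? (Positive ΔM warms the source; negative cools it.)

-91.5 mireds

M_source = 10⁶/5843 = 171.145; M_target = 10⁶/12560 = 79.618.
ΔM = 79.618 − 171.145 = -91.527 → -91.5 mireds, a cooling shift.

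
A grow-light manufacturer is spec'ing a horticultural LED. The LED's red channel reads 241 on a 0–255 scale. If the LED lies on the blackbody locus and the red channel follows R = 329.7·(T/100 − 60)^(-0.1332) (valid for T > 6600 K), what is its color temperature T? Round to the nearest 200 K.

(t − 60)^(-0.1332) = 241/329.7 = 0.73097.
t − 60 = 0.73097^(1/-0.1332) = 0.73097^(-7.508) = 10.514, so t = 70.514.
T = 100·t = 7051 K → 7000 K to the nearest 200 K.

7000 K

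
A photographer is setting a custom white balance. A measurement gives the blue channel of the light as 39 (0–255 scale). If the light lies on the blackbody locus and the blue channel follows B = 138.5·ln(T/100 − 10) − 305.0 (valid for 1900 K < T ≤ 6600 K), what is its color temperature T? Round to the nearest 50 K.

2200 K

ln(t − 10) = (39 + 305.0) / 138.5 = 2.4838.
t − 10 = e^2.4838 = 11.986, so t = 21.986.
T = 100·t = 2199 K → 2200 K to the nearest 50 K.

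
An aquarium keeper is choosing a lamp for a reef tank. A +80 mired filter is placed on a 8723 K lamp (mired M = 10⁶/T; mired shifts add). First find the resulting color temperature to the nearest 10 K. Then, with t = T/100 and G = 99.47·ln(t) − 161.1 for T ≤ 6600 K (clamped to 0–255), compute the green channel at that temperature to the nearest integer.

231

M_in = 10⁶/8723 = 114.64; M_out = 114.64 + (+80) = 194.64.
T_out = 10⁶/194.64 = 5137.7 K → 5140 K; t = 51.4.
G = 99.47·ln 51.4 − 161.1 = 99.47·3.9396 − 161.1 = 230.776.
Rounded: 231.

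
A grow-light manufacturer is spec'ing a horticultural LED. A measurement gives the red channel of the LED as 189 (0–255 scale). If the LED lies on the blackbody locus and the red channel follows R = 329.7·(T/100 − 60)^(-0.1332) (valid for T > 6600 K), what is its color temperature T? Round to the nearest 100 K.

12500 K

(t − 60)^(-0.1332) = 189/329.7 = 0.57325.
t − 60 = 0.57325^(1/-0.1332) = 0.57325^(-7.508) = 65.199, so t = 125.199.
T = 100·t = 12520 K → 12500 K to the nearest 100 K.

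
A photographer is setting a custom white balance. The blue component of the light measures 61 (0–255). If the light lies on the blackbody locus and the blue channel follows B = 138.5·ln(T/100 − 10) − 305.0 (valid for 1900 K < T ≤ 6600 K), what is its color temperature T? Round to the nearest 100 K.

2400 K

ln(t − 10) = (61 + 305.0) / 138.5 = 2.6426.
t − 10 = e^2.6426 = 14.050, so t = 24.050.
T = 100·t = 2405 K → 2400 K to the nearest 100 K.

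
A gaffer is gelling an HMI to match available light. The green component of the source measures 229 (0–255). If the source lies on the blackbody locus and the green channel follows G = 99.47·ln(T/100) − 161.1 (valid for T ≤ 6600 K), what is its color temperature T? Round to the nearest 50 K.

ln t = (229 + 161.1) / 99.47 = 3.9218.
t = e^3.9218 = 50.491.
T = 100·t = 5049 K → 5050 K to the nearest 50 K.

5050 K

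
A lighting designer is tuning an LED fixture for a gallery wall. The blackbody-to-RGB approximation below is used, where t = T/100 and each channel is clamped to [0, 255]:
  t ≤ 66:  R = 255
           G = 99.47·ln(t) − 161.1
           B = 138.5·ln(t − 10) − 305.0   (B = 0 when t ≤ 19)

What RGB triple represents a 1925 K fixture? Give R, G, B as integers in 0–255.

R=255, G=133, B=3

t = 1925/100 = 19.25; the t ≤ 66 branch applies.
R = 255 by definition for t ≤ 66.
G = 99.47·ln 19.25 − 161.1 = 99.47·2.9575 − 161.1 = 133.084.
B = 138.5·ln(19.25 − 10) − 305.0 = 138.5·ln 9.25 − 305.0 = 138.5·2.2246 − 305.0 = 3.110.
Rounded: (255, 133, 3).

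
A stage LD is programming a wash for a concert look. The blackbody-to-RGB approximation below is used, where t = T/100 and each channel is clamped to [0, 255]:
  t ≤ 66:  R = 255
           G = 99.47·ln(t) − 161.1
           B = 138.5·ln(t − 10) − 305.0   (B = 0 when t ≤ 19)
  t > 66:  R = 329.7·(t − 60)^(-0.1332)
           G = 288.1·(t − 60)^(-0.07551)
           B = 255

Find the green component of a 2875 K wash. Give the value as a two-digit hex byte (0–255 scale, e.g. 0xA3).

0xAD

t = 2875/100 = 28.75; the t ≤ 66 branch applies.
G = 99.47·ln 28.75 − 161.1 = 99.47·3.3586 − 161.1 = 172.984.
Rounded: 173; in hex, 0xAD.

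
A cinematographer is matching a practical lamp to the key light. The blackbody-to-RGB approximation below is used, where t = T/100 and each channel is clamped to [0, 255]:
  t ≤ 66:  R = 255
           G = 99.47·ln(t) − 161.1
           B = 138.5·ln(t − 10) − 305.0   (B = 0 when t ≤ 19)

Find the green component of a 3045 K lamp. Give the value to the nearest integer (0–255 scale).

t = 3045/100 = 30.45; the t ≤ 66 branch applies.
G = 99.47·ln 30.45 − 161.1 = 99.47·3.4161 − 161.1 = 178.698.
Rounded: 179.

179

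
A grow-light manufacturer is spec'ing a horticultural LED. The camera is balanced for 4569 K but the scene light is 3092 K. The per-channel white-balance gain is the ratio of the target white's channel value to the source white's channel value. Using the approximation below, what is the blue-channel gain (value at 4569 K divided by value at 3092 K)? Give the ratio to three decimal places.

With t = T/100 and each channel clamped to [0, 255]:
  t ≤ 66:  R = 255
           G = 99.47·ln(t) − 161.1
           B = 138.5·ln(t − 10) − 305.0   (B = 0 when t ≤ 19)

At 3092 K (t = 30.92):
  B = 138.5·ln(30.92 − 10) − 305.0 = 138.5·ln 20.92 − 305.0 = 138.5·3.0407 − 305.0 = 116.138.
At 4569 K (t = 45.69):
  B = 138.5·ln(45.69 − 10) − 305.0 = 138.5·ln 35.69 − 305.0 = 138.5·3.5749 − 305.0 = 190.120.
Gain = 190.120 / 116.138 = 1.6370 → 1.637.

1.637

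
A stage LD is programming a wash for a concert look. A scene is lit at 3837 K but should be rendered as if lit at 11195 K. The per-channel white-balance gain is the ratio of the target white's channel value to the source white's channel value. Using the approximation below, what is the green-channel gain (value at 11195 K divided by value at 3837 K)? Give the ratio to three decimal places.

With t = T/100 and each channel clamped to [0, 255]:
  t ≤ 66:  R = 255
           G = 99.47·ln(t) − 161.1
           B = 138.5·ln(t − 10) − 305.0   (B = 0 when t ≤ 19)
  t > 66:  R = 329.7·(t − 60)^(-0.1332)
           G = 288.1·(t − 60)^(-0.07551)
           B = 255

At 3837 K (t = 38.37):
  G = 99.47·ln 38.37 − 161.1 = 99.47·3.6473 − 161.1 = 201.695.
At 11195 K (t = 111.95):
  G = 288.1·(111.95 − 60)^(-0.07551) = 288.1·51.95^(-0.07551) = 288.1·0.74209 = 213.796.
Gain = 213.796 / 201.695 = 1.0600 → 1.060.

1.060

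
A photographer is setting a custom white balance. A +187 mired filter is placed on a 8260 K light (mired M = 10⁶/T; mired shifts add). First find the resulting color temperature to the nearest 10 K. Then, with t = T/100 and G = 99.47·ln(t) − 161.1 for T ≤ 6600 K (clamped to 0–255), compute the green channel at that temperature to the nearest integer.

185

M_in = 10⁶/8260 = 121.07; M_out = 121.07 + (+187) = 308.07.
T_out = 10⁶/308.07 = 3246.1 K → 3250 K; t = 32.5.
G = 99.47·ln 32.5 − 161.1 = 99.47·3.4812 − 161.1 = 185.179.
Rounded: 185.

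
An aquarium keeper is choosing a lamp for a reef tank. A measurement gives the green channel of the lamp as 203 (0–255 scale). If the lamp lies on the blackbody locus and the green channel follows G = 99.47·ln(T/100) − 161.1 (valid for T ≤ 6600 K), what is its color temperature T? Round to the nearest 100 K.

ln t = (203 + 161.1) / 99.47 = 3.6604.
t = e^3.6604 = 38.877.
T = 100·t = 3888 K → 3900 K to the nearest 100 K.

3900 K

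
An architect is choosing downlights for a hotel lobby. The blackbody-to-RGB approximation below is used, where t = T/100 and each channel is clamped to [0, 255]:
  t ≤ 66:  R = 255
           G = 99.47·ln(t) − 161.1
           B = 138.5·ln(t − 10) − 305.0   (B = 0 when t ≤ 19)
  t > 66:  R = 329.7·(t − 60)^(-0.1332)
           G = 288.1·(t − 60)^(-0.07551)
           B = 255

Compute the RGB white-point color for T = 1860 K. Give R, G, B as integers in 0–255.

t = 1860/100 = 18.6; the t ≤ 66 branch applies.
R = 255 by definition for t ≤ 66.
G = 99.47·ln 18.6 − 161.1 = 99.47·2.9232 − 161.1 = 129.667.
t = 18.6 ≤ 19, so B = 0.
Rounded: (255, 130, 0).

R=255, G=130, B=0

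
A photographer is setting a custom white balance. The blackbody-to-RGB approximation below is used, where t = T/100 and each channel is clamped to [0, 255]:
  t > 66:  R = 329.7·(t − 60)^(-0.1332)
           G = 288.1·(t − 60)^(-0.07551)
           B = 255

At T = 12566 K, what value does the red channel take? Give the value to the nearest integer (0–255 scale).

189

t = 12566/100 = 125.66; the t > 66 branch applies.
R = 329.7·(125.66 − 60)^(-0.1332) = 329.7·65.66^(-0.1332) = 329.7·0.57271 = 188.823.
Rounded: 189.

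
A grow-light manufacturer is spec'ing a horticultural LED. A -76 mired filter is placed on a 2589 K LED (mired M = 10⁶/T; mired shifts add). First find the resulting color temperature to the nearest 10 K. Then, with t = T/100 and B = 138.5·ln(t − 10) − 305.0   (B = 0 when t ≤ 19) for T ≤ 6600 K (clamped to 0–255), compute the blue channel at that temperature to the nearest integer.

124

M_in = 10⁶/2589 = 386.25; M_out = 386.25 + (-76) = 310.25.
T_out = 10⁶/310.25 = 3223.2 K → 3220 K; t = 32.2.
B = 138.5·ln(32.2 − 10) − 305.0 = 138.5·ln 22.2 − 305.0 = 138.5·3.1001 − 305.0 = 124.363.
Rounded: 124.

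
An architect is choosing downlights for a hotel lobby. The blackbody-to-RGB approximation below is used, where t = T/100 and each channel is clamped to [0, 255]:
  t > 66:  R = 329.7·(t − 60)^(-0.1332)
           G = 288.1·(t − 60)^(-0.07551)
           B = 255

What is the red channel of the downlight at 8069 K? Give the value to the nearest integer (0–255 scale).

t = 8069/100 = 80.69; the t > 66 branch applies.
R = 329.7·(80.69 − 60)^(-0.1332) = 329.7·20.69^(-0.1332) = 329.7·0.66794 = 220.221.
Rounded: 220.

220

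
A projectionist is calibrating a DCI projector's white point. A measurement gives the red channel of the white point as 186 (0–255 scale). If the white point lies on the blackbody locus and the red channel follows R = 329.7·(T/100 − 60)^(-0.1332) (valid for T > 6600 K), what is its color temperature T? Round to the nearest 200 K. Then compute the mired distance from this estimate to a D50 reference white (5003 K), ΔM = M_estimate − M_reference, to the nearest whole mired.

-125 mireds

(t − 60)^(-0.1332) = 186/329.7 = 0.56415.
t − 60 = 0.56415^(1/-0.1332) = 0.56415^(-7.508) = 73.521, so t = 133.521.
T = 100·t = 13352 K → 13400 K to the nearest 200 K.
M_estimate = 10⁶/13400 = 74.63; M_reference = 10⁶/5003 = 199.88.
ΔM = 74.63 − 199.88 = -125.25 → -125 mireds.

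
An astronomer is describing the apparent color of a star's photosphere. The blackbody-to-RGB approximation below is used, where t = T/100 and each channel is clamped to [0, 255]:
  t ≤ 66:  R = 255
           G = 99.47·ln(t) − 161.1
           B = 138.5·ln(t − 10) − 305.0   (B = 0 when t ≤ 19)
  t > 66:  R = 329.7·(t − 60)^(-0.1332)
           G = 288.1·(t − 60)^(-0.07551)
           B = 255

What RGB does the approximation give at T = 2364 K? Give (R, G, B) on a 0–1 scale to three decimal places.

t = 2364/100 = 23.64; the t ≤ 66 branch applies.
R = 255 by definition for t ≤ 66.
G = 99.47·ln 23.64 − 161.1 = 99.47·3.1629 − 161.1 = 153.518.
B = 138.5·ln(23.64 − 10) − 305.0 = 138.5·ln 13.64 − 305.0 = 138.5·2.6130 − 305.0 = 56.901.
Dividing each by 255: (1.0000, 0.6020, 0.2231) → (1.000, 0.602, 0.223).

(1.000, 0.602, 0.223)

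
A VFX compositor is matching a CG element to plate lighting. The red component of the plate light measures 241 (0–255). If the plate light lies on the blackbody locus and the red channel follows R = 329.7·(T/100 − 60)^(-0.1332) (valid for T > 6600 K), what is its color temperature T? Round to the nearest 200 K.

7000 K

(t − 60)^(-0.1332) = 241/329.7 = 0.73097.
t − 60 = 0.73097^(1/-0.1332) = 0.73097^(-7.508) = 10.514, so t = 70.514.
T = 100·t = 7051 K → 7000 K to the nearest 200 K.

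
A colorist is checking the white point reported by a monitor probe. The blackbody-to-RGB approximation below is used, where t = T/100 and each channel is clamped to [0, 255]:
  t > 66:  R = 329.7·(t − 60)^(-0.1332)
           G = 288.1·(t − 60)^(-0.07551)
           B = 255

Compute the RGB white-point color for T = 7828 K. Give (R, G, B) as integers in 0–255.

(224, 231, 255)

t = 7828/100 = 78.28; the t > 66 branch applies.
R = 329.7·(78.28 − 60)^(-0.1332) = 329.7·18.28^(-0.1332) = 329.7·0.67905 = 223.884.
G = 288.1·(78.28 − 60)^(-0.07551) = 288.1·18.28^(-0.07551) = 288.1·0.80299 = 231.340.
B = 255 by definition for t > 66.
Rounded: (224, 231, 255).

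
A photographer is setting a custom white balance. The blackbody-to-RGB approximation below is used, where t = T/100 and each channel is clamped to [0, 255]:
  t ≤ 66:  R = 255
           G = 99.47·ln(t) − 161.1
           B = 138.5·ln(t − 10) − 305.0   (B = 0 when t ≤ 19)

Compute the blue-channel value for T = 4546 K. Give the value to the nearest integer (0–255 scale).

t = 4546/100 = 45.46; the t ≤ 66 branch applies.
B = 138.5·ln(45.46 − 10) − 305.0 = 138.5·ln 35.46 − 305.0 = 138.5·3.5684 − 305.0 = 189.224.
Rounded: 189.

189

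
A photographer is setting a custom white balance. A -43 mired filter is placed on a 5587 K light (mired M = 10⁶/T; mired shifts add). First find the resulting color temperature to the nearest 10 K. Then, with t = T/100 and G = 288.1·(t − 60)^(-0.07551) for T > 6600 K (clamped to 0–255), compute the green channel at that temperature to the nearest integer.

237

M_in = 10⁶/5587 = 178.99; M_out = 178.99 + (-43) = 135.99.
T_out = 10⁶/135.99 = 7353.6 K → 7350 K; t = 73.5.
G = 288.1·(73.5 − 60)^(-0.07551) = 288.1·13.5^(-0.07551) = 288.1·0.82158 = 236.696.
Rounded: 237.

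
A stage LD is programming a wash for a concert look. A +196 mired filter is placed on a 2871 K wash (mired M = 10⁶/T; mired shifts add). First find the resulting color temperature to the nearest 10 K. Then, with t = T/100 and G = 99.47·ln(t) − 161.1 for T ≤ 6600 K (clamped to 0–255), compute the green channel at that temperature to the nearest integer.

M_in = 10⁶/2871 = 348.31; M_out = 348.31 + (+196) = 544.31.
T_out = 10⁶/544.31 = 1837.2 K → 1840 K; t = 18.4.
G = 99.47·ln 18.4 − 161.1 = 99.47·2.9124 − 161.1 = 128.592.
Rounded: 129.

129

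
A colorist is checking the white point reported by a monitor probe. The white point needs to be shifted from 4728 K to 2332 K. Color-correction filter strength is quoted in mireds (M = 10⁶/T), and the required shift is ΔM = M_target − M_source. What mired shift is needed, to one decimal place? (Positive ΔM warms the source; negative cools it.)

M_source = 10⁶/4728 = 211.506; M_target = 10⁶/2332 = 428.816.
ΔM = 428.816 − 211.506 = 217.311 → +217.3 mireds, a warming shift.

+217.3 mireds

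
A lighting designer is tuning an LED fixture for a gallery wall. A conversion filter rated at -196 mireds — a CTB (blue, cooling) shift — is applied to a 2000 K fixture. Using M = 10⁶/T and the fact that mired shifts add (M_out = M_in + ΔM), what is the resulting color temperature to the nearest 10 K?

M_in = 10⁶/2000 = 500.00 mireds.
M_out = 500.00 + (-196) = 304.00 mireds.
T_out = 10⁶/304.00 = 3289.5 K → 3290 K.

3290 K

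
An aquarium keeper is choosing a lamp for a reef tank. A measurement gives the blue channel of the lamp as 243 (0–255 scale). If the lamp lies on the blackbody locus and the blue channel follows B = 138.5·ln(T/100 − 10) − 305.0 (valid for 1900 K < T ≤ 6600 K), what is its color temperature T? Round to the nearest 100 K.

ln(t − 10) = (243 + 305.0) / 138.5 = 3.9567.
t − 10 = e^3.9567 = 52.283, so t = 62.283.
T = 100·t = 6228 K → 6200 K to the nearest 100 K.

6200 K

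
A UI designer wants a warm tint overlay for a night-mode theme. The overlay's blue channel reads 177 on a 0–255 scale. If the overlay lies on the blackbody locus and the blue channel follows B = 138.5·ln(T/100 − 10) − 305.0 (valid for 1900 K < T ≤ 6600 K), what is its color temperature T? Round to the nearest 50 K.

4250 K

ln(t − 10) = (177 + 305.0) / 138.5 = 3.4801.
t − 10 = e^3.4801 = 32.464, so t = 42.464.
T = 100·t = 4246 K → 4250 K to the nearest 50 K.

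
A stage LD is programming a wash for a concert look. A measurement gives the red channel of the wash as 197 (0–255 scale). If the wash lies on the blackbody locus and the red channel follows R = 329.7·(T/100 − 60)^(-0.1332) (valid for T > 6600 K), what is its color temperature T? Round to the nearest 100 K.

10800 K

(t − 60)^(-0.1332) = 197/329.7 = 0.59751.
t − 60 = 0.59751^(1/-0.1332) = 0.59751^(-7.508) = 47.761, so t = 107.761.
T = 100·t = 10776 K → 10800 K to the nearest 100 K.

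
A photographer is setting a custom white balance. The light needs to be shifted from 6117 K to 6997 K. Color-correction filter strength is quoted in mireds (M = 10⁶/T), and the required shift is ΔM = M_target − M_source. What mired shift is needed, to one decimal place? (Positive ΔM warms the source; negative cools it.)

M_source = 10⁶/6117 = 163.479; M_target = 10⁶/6997 = 142.918.
ΔM = 142.918 − 163.479 = -20.560 → -20.6 mireds, a cooling shift.

-20.6 mireds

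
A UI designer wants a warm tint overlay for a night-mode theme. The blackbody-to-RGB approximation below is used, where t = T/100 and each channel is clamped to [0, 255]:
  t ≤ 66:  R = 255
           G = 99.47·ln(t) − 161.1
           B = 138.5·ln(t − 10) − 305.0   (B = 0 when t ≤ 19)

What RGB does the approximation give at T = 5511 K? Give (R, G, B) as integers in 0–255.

t = 5511/100 = 55.11; the t ≤ 66 branch applies.
R = 255 by definition for t ≤ 66.
G = 99.47·ln 55.11 − 161.1 = 99.47·4.0093 − 161.1 = 237.708.
B = 138.5·ln(55.11 − 10) − 305.0 = 138.5·ln 45.11 − 305.0 = 138.5·3.8091 − 305.0 = 222.561.
Rounded: (255, 238, 223).

(255, 238, 223)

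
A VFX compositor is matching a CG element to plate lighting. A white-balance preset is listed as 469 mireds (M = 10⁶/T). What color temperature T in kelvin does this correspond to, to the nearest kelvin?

T = 10⁶ / 469 = 2132.20 K → 2132 K.

2132 K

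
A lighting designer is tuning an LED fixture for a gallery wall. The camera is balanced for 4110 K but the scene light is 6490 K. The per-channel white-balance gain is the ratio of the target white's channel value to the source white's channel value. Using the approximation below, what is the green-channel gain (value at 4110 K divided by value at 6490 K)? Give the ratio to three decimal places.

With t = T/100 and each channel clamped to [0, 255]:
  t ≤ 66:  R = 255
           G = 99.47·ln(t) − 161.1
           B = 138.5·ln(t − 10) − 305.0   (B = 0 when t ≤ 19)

At 6490 K (t = 64.9):
  G = 99.47·ln 64.9 − 161.1 = 99.47·4.1728 − 161.1 = 253.973.
At 4110 K (t = 41.1):
  G = 99.47·ln 41.1 − 161.1 = 99.47·3.7160 − 161.1 = 208.531.
Gain = 208.531 / 253.973 = 0.8211 → 0.821.

0.821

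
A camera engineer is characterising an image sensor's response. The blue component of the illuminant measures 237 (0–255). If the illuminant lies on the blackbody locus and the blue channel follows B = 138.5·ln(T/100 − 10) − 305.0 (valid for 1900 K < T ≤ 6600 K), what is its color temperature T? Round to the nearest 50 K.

6000 K

ln(t − 10) = (237 + 305.0) / 138.5 = 3.9134.
t − 10 = e^3.9134 = 50.067, so t = 60.067.
T = 100·t = 6007 K → 6000 K to the nearest 50 K.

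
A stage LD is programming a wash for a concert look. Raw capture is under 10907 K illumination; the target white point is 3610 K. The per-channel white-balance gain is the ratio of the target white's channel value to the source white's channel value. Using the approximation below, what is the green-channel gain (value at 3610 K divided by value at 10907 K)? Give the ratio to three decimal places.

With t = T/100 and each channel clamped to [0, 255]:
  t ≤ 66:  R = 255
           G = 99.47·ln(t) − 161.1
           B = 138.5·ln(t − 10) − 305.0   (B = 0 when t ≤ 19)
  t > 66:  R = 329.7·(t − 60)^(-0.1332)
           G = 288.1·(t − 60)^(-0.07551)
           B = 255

0.911

At 10907 K (t = 109.07):
  G = 288.1·(109.07 − 60)^(-0.07551) = 288.1·49.07^(-0.07551) = 288.1·0.74529 = 214.719.
At 3610 K (t = 36.1):
  G = 99.47·ln 36.1 − 161.1 = 99.47·3.5863 − 161.1 = 195.629.
Gain = 195.629 / 214.719 = 0.9111 → 0.911.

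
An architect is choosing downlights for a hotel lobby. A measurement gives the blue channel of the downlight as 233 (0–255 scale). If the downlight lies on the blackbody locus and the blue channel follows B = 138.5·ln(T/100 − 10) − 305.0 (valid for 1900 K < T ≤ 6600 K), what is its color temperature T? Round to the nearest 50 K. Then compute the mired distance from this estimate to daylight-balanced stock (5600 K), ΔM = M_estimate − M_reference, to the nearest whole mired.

-8 mireds

ln(t − 10) = (233 + 305.0) / 138.5 = 3.8845.
t − 10 = e^3.8845 = 48.641, so t = 58.641.
T = 100·t = 5864 K → 5850 K to the nearest 50 K.
M_estimate = 10⁶/5850 = 170.94; M_reference = 10⁶/5600 = 178.57.
ΔM = 170.94 − 178.57 = -7.63 → -8 mireds.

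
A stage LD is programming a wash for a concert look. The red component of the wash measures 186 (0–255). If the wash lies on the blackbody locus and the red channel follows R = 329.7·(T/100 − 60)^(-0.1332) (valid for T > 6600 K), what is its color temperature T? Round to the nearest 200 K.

(t − 60)^(-0.1332) = 186/329.7 = 0.56415.
t − 60 = 0.56415^(1/-0.1332) = 0.56415^(-7.508) = 73.521, so t = 133.521.
T = 100·t = 13352 K → 13400 K to the nearest 200 K.

13400 K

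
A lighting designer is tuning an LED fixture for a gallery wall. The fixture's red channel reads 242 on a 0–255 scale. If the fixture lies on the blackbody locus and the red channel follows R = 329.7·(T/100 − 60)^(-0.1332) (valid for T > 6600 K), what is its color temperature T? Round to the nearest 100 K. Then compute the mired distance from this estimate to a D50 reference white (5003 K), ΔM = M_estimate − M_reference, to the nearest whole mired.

-57 mireds

(t − 60)^(-0.1332) = 242/329.7 = 0.73400.
t − 60 = 0.73400^(1/-0.1332) = 0.73400^(-7.508) = 10.193, so t = 70.193.
T = 100·t = 7019 K → 7000 K to the nearest 100 K.
M_estimate = 10⁶/7000 = 142.86; M_reference = 10⁶/5003 = 199.88.
ΔM = 142.86 − 199.88 = -57.02 → -57 mireds.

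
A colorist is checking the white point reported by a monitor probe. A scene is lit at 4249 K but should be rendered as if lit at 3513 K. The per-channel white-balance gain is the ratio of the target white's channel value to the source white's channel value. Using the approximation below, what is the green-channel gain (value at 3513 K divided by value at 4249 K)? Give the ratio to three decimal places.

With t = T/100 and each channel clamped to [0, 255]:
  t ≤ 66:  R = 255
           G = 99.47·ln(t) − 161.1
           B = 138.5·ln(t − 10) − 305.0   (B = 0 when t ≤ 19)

0.911

At 4249 K (t = 42.49):
  G = 99.47·ln 42.49 − 161.1 = 99.47·3.7493 − 161.1 = 211.840.
At 3513 K (t = 35.13):
  G = 99.47·ln 35.13 − 161.1 = 99.47·3.5591 − 161.1 = 192.919.
Gain = 192.919 / 211.840 = 0.9107 → 0.911.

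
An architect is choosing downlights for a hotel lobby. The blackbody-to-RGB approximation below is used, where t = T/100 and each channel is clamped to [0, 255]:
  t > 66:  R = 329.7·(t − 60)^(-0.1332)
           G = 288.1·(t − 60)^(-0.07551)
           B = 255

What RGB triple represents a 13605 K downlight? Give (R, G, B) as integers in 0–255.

(185, 208, 255)

t = 13605/100 = 136.05; the t > 66 branch applies.
R = 329.7·(136.05 − 60)^(-0.1332) = 329.7·76.05^(-0.1332) = 329.7·0.56161 = 185.164.
G = 288.1·(136.05 − 60)^(-0.07551) = 288.1·76.05^(-0.07551) = 288.1·0.72104 = 207.731.
B = 255 by definition for t > 66.
Rounded: (185, 208, 255).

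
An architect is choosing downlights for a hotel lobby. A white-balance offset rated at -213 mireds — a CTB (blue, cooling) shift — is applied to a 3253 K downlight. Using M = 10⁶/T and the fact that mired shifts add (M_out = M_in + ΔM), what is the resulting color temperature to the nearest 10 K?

10590 K

M_in = 10⁶/3253 = 307.41 mireds.
M_out = 307.41 + (-213) = 94.41 mireds.
T_out = 10⁶/94.41 = 10592.3 K → 10590 K.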